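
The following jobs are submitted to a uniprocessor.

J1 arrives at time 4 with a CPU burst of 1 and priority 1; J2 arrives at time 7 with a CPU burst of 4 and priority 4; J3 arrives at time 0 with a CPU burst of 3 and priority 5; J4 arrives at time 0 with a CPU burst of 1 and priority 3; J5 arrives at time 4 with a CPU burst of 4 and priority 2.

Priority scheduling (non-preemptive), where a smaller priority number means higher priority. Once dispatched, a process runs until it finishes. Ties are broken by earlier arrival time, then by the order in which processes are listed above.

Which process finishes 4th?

J5

Gantt: | J4 0-1 | J3 1-4 | J1 4-5 | J5 5-9 | J2 9-13 |
Completion: J1=5  J2=13  J3=4  J4=1  J5=9
Finish order: J4 → J3 → J1 → J5 → J2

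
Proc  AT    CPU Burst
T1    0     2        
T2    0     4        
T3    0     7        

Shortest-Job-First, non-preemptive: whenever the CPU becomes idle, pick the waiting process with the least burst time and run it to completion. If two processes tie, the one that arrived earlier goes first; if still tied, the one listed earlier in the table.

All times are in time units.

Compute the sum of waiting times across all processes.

Gantt: | T1 0-2 | T2 2-6 | T3 6-13 |
Completion: T1=2  T2=6  T3=13
Waiting = turnaround − burst: T1=0, T2=2, T3=6
Total waiting = 0 + 2 + 6 = 8

8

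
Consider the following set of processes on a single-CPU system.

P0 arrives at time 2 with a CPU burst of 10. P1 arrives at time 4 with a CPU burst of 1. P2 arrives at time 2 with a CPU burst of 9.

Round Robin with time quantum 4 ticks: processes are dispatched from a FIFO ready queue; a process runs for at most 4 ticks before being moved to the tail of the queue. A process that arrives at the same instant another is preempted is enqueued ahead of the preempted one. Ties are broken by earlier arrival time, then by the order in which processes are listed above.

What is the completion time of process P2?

Timeline: | idle 0-2 | P0 2-6 | P2 6-10 | P1 10-11 | P0 11-15 | P2 15-19 | P0 19-21 | P2 21-22 |
Completion: P0=21  P1=11  P2=22

22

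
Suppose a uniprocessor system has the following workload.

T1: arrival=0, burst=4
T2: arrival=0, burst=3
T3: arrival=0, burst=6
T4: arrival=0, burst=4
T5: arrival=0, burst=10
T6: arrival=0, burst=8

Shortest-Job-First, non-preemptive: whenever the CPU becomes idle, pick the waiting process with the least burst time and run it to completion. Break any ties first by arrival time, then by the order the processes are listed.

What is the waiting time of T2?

Gantt: | T2 0-3 | T1 3-7 | T4 7-11 | T3 11-17 | T6 17-25 | T5 25-35 |
Completion: T1=7  T2=3  T3=17  T4=11  T5=35  T6=25
Waiting(T2) = turnaround − burst = 3 − 3 = 0

0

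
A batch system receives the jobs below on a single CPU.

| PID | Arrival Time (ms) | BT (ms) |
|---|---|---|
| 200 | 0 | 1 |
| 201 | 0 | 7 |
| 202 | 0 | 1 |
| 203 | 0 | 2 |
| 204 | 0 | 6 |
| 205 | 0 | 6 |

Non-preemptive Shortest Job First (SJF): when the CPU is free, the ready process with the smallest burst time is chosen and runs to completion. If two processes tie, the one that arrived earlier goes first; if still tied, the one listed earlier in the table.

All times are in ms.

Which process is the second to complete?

202

Schedule: | 200 0-1 | 202 1-2 | 203 2-4 | 204 4-10 | 205 10-16 | 201 16-23 |
Completion: 200=1  201=23  202=2  203=4  204=10  205=16
Turnaround (C−A): 200=1  201=23  202=2  203=4  204=10  205=16
Finish order: 200 → 202 → 203 → 204 → 205 → 201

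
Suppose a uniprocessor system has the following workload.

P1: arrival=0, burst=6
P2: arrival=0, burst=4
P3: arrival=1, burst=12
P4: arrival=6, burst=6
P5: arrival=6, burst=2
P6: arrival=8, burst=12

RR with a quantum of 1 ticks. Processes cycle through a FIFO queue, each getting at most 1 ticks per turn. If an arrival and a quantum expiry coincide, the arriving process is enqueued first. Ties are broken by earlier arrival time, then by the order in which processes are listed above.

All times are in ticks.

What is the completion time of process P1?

22

Gantt: | P1 0-1 | P2 1-2 | P3 2-3 | P1 3-4 | P2 4-5 | P3 5-6 | P1 6-7 | P2 7-8 | P4 8-9 | P5 9-10 | P3 10-11 | P1 11-12 | P6 12-13 | P2 13-14 | P4 14-15 | P5 15-16 | P3 16-17 | P1 17-18 | P6 18-19 | P4 19-20 | P3 20-21 | P1 21-22 | P6 22-23 | P4 23-24 | P3 24-25 | P6 25-26 | P4 26-27 | P3 27-28 | P6 28-29 | P4 29-30 | P3 30-31 | P6 31-32 | P3 32-33 | P6 33-34 | P3 34-35 | P6 35-36 | P3 36-37 | P6 37-38 | P3 38-39 | P6 39-42 |
Completion: P1=22  P2=14  P3=39  P4=30  P5=16  P6=42
Turnaround (C−A): P1=22  P2=14  P3=38  P4=24  P5=10  P6=34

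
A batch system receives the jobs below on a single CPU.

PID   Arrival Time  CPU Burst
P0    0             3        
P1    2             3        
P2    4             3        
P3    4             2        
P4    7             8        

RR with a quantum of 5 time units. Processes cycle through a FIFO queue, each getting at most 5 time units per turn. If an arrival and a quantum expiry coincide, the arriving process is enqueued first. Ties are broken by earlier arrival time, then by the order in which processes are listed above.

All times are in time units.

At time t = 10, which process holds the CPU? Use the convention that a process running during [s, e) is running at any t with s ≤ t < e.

Timeline: | P0 0-3 | P1 3-6 | P2 6-9 | P3 9-11 | P4 11-19 |
Completion: P0=3  P1=6  P2=9  P3=11  P4=19

P3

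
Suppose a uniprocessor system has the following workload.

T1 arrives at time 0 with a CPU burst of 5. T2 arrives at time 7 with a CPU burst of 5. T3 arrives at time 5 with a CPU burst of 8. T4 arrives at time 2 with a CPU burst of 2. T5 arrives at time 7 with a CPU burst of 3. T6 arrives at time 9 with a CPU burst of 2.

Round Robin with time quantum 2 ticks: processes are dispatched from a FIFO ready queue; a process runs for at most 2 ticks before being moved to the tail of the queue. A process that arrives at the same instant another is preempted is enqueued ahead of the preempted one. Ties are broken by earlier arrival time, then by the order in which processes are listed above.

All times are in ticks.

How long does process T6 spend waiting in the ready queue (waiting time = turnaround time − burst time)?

Timeline: | T1 0-2 | T4 2-4 | T1 4-6 | T3 6-8 | T1 8-9 | T2 9-11 | T5 11-13 | T3 13-15 | T6 15-17 | T2 17-19 | T5 19-20 | T3 20-22 | T2 22-23 | T3 23-25 |
Completion: T1=9  T2=23  T3=25  T4=4  T5=20  T6=17
Waiting(T6) = turnaround − burst = 8 − 2 = 6

6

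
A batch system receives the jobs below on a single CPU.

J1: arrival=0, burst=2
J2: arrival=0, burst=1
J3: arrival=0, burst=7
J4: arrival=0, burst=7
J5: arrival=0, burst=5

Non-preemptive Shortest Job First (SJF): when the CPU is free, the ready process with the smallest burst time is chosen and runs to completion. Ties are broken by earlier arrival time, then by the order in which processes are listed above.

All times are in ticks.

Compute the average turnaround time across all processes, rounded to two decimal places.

Gantt: | J2 0-1 | J1 1-3 | J5 3-8 | J3 8-15 | J4 15-22 |
Completion: J1=3  J2=1  J3=15  J4=22  J5=8
Turnaround (C−A): J1=3  J2=1  J3=15  J4=22  J5=8
Turnaround times: J1=3, J2=1, J3=15, J4=22, J5=8
Average turnaround = (3+1+15+22+8) / 5 = 49/5 = 9.80

9.80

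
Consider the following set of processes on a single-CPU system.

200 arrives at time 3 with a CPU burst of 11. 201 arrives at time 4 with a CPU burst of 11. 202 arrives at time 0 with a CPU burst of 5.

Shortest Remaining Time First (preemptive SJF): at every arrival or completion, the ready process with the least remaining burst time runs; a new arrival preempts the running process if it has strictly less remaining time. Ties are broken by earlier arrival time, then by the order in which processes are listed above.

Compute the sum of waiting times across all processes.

Gantt: | 202 0-5 | 200 5-16 | 201 16-27 |
Completion: 200=16  201=27  202=5
Turnaround (C−A): 200=13  201=23  202=5
Waiting = turnaround − burst: 200=2, 201=12, 202=0
Total waiting = 2 + 12 + 0 = 14

14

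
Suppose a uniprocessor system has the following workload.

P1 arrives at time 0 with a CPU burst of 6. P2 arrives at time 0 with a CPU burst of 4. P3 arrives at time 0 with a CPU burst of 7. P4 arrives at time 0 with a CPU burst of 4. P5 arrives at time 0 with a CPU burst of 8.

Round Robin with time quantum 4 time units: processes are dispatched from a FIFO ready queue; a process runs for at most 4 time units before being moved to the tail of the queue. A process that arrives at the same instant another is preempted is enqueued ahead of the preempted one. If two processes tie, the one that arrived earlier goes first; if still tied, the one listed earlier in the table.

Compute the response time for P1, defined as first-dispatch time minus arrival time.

Schedule: | P1 0-4 | P2 4-8 | P3 8-12 | P4 12-16 | P5 16-20 | P1 20-22 | P3 22-25 | P5 25-29 |
Completion: P1=22  P2=8  P3=25  P4=16  P5=29
Response(P1) = first start − arrival = 0 − 0 = 0

0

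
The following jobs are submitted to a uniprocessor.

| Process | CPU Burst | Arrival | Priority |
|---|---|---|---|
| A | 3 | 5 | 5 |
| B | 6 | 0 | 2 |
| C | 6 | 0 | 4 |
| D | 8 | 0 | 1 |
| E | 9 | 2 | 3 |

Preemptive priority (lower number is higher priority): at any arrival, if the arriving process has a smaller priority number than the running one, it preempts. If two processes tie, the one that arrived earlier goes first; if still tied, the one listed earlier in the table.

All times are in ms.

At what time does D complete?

Schedule: | D 0-8 | B 8-14 | E 14-23 | C 23-29 | A 29-32 |
Completion: A=32  B=14  C=29  D=8  E=23

8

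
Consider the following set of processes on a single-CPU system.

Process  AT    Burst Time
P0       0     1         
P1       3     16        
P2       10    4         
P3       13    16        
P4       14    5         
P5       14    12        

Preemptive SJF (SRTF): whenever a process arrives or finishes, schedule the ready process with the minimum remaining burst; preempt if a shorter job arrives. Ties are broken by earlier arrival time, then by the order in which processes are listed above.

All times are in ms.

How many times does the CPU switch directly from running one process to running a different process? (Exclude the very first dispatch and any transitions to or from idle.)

Schedule: | P0 0-1 | idle 1-3 | P1 3-10 | P2 10-14 | P4 14-19 | P1 19-28 | P5 28-40 | P3 40-56 |
Completion: P0=1  P1=28  P2=14  P3=56  P4=19  P5=40
Turnaround (C−A): P0=1  P1=25  P2=4  P3=43  P4=5  P5=26

5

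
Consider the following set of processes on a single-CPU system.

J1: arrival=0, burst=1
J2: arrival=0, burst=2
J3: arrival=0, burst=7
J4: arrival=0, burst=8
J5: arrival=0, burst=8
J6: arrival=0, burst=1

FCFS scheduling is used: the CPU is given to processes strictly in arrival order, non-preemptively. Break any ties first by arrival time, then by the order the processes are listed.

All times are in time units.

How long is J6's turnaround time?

27

Timeline: | J1 0-1 | J2 1-3 | J3 3-10 | J4 10-18 | J5 18-26 | J6 26-27 |
Completion: J1=1  J2=3  J3=10  J4=18  J5=26  J6=27
Turnaround (C−A): J1=1  J2=3  J3=10  J4=18  J5=26  J6=27
Turnaround(J6) = completion − arrival = 27 − 0 = 27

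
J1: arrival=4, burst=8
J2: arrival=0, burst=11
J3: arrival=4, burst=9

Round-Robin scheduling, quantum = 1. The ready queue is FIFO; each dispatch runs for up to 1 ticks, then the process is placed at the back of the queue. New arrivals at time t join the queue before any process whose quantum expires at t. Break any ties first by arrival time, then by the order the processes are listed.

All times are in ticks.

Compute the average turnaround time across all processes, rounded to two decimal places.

23.67

Schedule: | J2 0-4 | J1 4-5 | J3 5-6 | J2 6-7 | J1 7-8 | J3 8-9 | J2 9-10 | J1 10-11 | J3 11-12 | J2 12-13 | J1 13-14 | J3 14-15 | J2 15-16 | J1 16-17 | J3 17-18 | J2 18-19 | J1 19-20 | J3 20-21 | J2 21-22 | J1 22-23 | J3 23-24 | J2 24-25 | J1 25-26 | J3 26-28 |
Completion: J1=26  J2=25  J3=28
Turnaround (C−A): J1=22  J2=25  J3=24
Turnaround times: J1=22, J2=25, J3=24
Average turnaround = (22+25+24) / 3 = 71/3 = 23.67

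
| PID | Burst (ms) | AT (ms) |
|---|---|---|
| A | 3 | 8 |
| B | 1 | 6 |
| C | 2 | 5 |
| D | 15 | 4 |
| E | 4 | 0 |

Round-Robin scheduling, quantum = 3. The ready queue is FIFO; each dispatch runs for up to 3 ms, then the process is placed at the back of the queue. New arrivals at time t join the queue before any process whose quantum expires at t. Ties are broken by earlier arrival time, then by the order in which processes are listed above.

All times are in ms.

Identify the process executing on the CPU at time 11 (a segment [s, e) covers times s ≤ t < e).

Schedule: | E 0-4 | D 4-7 | C 7-9 | B 9-10 | D 10-13 | A 13-16 | D 16-25 |
Completion: A=16  B=10  C=9  D=25  E=4
Turnaround (C−A): A=8  B=4  C=4  D=21  E=4

D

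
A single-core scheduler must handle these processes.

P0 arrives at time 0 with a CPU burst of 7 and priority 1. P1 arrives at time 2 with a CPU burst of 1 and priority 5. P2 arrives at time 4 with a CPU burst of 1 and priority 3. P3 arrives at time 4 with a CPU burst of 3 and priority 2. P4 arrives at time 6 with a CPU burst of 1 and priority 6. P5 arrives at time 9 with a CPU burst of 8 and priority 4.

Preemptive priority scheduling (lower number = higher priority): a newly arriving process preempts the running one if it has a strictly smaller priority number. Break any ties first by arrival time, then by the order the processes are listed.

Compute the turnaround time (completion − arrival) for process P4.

15

Timeline: | P0 0-7 | P3 7-10 | P2 10-11 | P5 11-19 | P1 19-20 | P4 20-21 |
Completion: P0=7  P1=20  P2=11  P3=10  P4=21  P5=19
Turnaround(P4) = completion − arrival = 21 − 6 = 15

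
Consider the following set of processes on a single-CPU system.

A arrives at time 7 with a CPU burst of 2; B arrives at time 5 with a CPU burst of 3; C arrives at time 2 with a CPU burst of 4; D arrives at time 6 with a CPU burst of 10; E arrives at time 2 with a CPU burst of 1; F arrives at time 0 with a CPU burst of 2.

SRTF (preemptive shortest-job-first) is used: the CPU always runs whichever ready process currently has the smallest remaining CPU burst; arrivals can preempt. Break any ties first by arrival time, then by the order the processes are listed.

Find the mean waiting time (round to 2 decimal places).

Gantt: | F 0-2 | E 2-3 | C 3-7 | A 7-9 | B 9-12 | D 12-22 |
Completion: A=9  B=12  C=7  D=22  E=3  F=2
Turnaround (C−A): A=2  B=7  C=5  D=16  E=1  F=2
Waiting times: A=0, B=4, C=1, D=6, E=0, F=0
Average waiting = (0+4+1+6+0+0) / 6 = 11/6 = 1.83

1.83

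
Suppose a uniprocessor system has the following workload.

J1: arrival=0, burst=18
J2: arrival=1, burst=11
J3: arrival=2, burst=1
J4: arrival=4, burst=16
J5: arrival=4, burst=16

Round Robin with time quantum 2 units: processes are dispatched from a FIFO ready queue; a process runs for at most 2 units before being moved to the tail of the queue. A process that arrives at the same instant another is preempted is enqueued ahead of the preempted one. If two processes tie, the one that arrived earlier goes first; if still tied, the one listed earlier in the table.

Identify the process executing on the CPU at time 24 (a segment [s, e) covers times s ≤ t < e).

J4

Schedule: | J1 0-2 | J2 2-4 | J3 4-5 | J1 5-7 | J4 7-9 | J5 9-11 | J2 11-13 | J1 13-15 | J4 15-17 | J5 17-19 | J2 19-21 | J1 21-23 | J4 23-25 | J5 25-27 | J2 27-29 | J1 29-31 | J4 31-33 | J5 33-35 | J2 35-37 | J1 37-39 | J4 39-41 | J5 41-43 | J2 43-44 | J1 44-46 | J4 46-48 | J5 48-50 | J1 50-52 | J4 52-54 | J5 54-56 | J1 56-58 | J4 58-60 | J5 60-62 |
Completion: J1=58  J2=44  J3=5  J4=60  J5=62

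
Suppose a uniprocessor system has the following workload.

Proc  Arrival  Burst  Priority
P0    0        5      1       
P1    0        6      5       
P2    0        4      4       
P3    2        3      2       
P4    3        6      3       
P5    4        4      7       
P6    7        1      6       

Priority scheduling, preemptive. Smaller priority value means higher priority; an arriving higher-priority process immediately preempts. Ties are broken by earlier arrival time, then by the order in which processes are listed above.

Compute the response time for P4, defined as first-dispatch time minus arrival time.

Timeline: | P0 0-5 | P3 5-8 | P4 8-14 | P2 14-18 | P1 18-24 | P6 24-25 | P5 25-29 |
Completion: P0=5  P1=24  P2=18  P3=8  P4=14  P5=29  P6=25
Turnaround (C−A): P0=5  P1=24  P2=18  P3=6  P4=11  P5=25  P6=18
Response(P4) = first start − arrival = 8 − 3 = 5

5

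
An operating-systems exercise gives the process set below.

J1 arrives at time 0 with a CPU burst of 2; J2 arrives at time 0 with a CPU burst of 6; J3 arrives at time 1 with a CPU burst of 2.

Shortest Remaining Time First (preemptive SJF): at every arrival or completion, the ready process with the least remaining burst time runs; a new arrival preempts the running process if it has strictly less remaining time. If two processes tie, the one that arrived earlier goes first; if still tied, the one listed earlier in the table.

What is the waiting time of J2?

4

Gantt: | J1 0-2 | J3 2-4 | J2 4-10 |
Completion: J1=2  J2=10  J3=4
Turnaround (C−A): J1=2  J2=10  J3=3
Waiting(J2) = turnaround − burst = 10 − 6 = 4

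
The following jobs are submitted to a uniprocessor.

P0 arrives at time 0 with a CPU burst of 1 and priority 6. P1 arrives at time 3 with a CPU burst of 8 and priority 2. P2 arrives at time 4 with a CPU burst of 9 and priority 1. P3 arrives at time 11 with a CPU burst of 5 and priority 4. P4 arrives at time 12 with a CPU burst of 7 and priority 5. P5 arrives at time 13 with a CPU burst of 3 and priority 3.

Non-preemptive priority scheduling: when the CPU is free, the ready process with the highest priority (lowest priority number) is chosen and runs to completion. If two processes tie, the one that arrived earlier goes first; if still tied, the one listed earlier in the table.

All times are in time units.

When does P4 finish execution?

35

Gantt: | P0 0-1 | idle 1-3 | P1 3-11 | P2 11-20 | P5 20-23 | P3 23-28 | P4 28-35 |
Completion: P0=1  P1=11  P2=20  P3=28  P4=35  P5=23
Turnaround (C−A): P0=1  P1=8  P2=16  P3=17  P4=23  P5=10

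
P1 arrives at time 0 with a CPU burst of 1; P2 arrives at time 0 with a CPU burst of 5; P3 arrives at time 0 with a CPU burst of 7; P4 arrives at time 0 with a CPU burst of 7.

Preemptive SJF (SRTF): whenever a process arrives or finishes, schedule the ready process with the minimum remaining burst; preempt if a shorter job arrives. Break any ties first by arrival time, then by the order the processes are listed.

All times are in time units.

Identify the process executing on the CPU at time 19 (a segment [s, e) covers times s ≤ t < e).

P4

Timeline: | P1 0-1 | P2 1-6 | P3 6-13 | P4 13-20 |
Completion: P1=1  P2=6  P3=13  P4=20
Turnaround (C−A): P1=1  P2=6  P3=13  P4=20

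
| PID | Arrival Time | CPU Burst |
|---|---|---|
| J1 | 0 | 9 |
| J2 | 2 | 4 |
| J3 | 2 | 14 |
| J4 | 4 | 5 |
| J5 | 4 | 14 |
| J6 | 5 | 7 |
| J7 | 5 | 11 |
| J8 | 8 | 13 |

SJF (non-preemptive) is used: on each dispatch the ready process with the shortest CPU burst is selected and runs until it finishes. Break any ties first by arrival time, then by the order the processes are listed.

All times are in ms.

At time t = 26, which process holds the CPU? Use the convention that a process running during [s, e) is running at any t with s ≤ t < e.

J7

Gantt: | J1 0-9 | J2 9-13 | J4 13-18 | J6 18-25 | J7 25-36 | J8 36-49 | J3 49-63 | J5 63-77 |
Completion: J1=9  J2=13  J3=63  J4=18  J5=77  J6=25  J7=36  J8=49
Turnaround (C−A): J1=9  J2=11  J3=61  J4=14  J5=73  J6=20  J7=31  J8=41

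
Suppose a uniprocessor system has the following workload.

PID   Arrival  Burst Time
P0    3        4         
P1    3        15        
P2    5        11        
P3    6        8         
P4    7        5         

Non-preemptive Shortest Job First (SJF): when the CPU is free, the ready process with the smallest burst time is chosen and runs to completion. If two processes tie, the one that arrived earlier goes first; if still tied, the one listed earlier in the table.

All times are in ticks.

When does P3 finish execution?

20

Timeline: | idle 0-3 | P0 3-7 | P4 7-12 | P3 12-20 | P2 20-31 | P1 31-46 |
Completion: P0=7  P1=46  P2=31  P3=20  P4=12
Turnaround (C−A): P0=4  P1=43  P2=26  P3=14  P4=5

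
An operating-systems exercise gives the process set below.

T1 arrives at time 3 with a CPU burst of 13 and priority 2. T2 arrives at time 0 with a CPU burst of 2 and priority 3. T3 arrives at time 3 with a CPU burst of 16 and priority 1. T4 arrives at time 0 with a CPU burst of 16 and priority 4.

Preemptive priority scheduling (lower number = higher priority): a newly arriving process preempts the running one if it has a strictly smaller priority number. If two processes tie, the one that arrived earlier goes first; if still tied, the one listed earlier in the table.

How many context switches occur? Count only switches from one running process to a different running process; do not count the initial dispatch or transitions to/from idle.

Gantt: | T2 0-2 | T4 2-3 | T3 3-19 | T1 19-32 | T4 32-47 |
Completion: T1=32  T2=2  T3=19  T4=47
Turnaround (C−A): T1=29  T2=2  T3=16  T4=47

4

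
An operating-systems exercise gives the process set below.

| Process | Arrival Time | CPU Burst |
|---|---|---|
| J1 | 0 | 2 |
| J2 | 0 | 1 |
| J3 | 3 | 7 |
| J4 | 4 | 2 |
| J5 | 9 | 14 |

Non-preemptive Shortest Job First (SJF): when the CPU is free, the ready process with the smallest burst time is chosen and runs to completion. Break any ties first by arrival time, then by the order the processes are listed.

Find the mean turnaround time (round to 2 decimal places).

7.20

Gantt: | J2 0-1 | J1 1-3 | J3 3-10 | J4 10-12 | J5 12-26 |
Completion: J1=3  J2=1  J3=10  J4=12  J5=26
Turnaround (C−A): J1=3  J2=1  J3=7  J4=8  J5=17
Turnaround times: J1=3, J2=1, J3=7, J4=8, J5=17
Average turnaround = (3+1+7+8+17) / 5 = 36/5 = 7.20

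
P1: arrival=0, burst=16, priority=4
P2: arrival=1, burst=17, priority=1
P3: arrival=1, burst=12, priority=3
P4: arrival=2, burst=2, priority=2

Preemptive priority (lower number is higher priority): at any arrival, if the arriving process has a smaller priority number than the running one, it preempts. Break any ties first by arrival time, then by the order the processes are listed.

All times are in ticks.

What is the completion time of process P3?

Gantt: | P1 0-1 | P2 1-18 | P4 18-20 | P3 20-32 | P1 32-47 |
Completion: P1=47  P2=18  P3=32  P4=20

32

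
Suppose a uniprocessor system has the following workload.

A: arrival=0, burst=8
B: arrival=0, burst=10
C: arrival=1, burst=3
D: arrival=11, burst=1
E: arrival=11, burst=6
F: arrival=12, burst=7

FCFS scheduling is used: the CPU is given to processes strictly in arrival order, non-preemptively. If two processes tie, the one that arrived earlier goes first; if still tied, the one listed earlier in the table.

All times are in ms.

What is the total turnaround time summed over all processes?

Gantt: | A 0-8 | B 8-18 | C 18-21 | D 21-22 | E 22-28 | F 28-35 |
Completion: A=8  B=18  C=21  D=22  E=28  F=35
Turnaround = completion − arrival: A=8, B=18, C=20, D=11, E=17, F=23
Total turnaround = 8 + 18 + 20 + 11 + 17 + 23 = 97

97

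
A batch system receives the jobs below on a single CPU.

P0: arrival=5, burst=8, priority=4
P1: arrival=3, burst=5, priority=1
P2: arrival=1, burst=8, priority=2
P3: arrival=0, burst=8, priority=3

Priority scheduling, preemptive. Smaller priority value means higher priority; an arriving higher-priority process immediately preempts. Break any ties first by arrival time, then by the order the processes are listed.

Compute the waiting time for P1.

Timeline: | P3 0-1 | P2 1-3 | P1 3-8 | P2 8-14 | P3 14-21 | P0 21-29 |
Completion: P0=29  P1=8  P2=14  P3=21
Turnaround (C−A): P0=24  P1=5  P2=13  P3=21
Waiting(P1) = turnaround − burst = 5 − 5 = 0

0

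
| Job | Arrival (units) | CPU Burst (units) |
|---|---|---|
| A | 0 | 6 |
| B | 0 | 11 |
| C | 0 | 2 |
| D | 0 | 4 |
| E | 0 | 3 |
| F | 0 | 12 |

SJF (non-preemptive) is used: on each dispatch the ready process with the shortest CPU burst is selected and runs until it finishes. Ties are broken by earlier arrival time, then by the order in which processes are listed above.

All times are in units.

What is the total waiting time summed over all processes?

Schedule: | C 0-2 | E 2-5 | D 5-9 | A 9-15 | B 15-26 | F 26-38 |
Completion: A=15  B=26  C=2  D=9  E=5  F=38
Waiting = turnaround − burst: A=9, B=15, C=0, D=5, E=2, F=26
Total waiting = 9 + 15 + 0 + 5 + 2 + 26 = 57

57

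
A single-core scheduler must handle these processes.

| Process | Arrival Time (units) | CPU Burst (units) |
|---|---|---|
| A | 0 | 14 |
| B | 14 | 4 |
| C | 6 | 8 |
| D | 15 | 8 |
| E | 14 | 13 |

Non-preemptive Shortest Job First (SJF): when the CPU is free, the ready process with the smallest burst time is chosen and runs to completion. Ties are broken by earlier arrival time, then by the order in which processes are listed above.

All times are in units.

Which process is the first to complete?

Timeline: | A 0-14 | B 14-18 | C 18-26 | D 26-34 | E 34-47 |
Completion: A=14  B=18  C=26  D=34  E=47
Finish order: A → B → C → D → E

A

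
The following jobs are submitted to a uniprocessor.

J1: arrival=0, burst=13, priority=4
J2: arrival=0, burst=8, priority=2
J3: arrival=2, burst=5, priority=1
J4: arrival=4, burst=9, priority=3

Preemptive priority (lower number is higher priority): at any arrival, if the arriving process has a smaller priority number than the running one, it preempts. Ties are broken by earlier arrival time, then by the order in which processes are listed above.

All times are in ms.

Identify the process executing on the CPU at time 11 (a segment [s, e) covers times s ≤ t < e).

Timeline: | J2 0-2 | J3 2-7 | J2 7-13 | J4 13-22 | J1 22-35 |
Completion: J1=35  J2=13  J3=7  J4=22

J2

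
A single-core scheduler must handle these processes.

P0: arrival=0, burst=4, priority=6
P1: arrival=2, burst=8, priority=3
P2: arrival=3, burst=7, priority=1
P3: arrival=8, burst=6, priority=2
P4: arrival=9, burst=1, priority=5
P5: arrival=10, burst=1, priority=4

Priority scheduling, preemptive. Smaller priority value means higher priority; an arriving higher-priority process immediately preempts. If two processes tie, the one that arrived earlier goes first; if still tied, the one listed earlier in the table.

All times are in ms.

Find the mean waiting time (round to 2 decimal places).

11.00

Gantt: | P0 0-2 | P1 2-3 | P2 3-10 | P3 10-16 | P1 16-23 | P5 23-24 | P4 24-25 | P0 25-27 |
Completion: P0=27  P1=23  P2=10  P3=16  P4=25  P5=24
Turnaround (C−A): P0=27  P1=21  P2=7  P3=8  P4=16  P5=14
Waiting times: P0=23, P1=13, P2=0, P3=2, P4=15, P5=13
Average waiting = (23+13+0+2+15+13) / 6 = 66/6 = 11.00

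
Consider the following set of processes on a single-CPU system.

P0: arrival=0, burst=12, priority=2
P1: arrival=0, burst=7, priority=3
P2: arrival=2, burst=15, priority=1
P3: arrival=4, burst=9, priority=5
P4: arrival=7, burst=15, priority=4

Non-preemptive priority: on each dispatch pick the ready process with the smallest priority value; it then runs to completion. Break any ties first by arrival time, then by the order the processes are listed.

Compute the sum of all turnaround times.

167

Timeline: | P0 0-12 | P2 12-27 | P1 27-34 | P4 34-49 | P3 49-58 |
Completion: P0=12  P1=34  P2=27  P3=58  P4=49
Turnaround (C−A): P0=12  P1=34  P2=25  P3=54  P4=42
Turnaround = completion − arrival: P0=12, P1=34, P2=25, P3=54, P4=42
Total turnaround = 12 + 34 + 25 + 54 + 42 = 167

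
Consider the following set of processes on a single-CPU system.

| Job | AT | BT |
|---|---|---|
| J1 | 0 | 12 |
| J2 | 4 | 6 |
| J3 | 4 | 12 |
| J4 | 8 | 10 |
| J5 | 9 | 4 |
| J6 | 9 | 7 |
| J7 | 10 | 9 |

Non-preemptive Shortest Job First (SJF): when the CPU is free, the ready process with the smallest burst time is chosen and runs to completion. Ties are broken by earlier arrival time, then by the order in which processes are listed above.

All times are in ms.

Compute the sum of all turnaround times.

181

Timeline: | J1 0-12 | J5 12-16 | J2 16-22 | J6 22-29 | J7 29-38 | J4 38-48 | J3 48-60 |
Completion: J1=12  J2=22  J3=60  J4=48  J5=16  J6=29  J7=38
Turnaround (C−A): J1=12  J2=18  J3=56  J4=40  J5=7  J6=20  J7=28
Turnaround = completion − arrival: J1=12, J2=18, J3=56, J4=40, J5=7, J6=20, J7=28
Total turnaround = 12 + 18 + 56 + 40 + 7 + 20 + 28 = 181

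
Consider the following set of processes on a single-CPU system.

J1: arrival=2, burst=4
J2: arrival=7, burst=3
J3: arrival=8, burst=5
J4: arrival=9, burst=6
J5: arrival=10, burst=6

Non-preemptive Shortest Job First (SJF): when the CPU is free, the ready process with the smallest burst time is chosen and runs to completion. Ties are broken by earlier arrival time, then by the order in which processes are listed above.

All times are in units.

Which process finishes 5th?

J5

Schedule: | idle 0-2 | J1 2-6 | idle 6-7 | J2 7-10 | J3 10-15 | J4 15-21 | J5 21-27 |
Completion: J1=6  J2=10  J3=15  J4=21  J5=27
Finish order: J1 → J2 → J3 → J4 → J5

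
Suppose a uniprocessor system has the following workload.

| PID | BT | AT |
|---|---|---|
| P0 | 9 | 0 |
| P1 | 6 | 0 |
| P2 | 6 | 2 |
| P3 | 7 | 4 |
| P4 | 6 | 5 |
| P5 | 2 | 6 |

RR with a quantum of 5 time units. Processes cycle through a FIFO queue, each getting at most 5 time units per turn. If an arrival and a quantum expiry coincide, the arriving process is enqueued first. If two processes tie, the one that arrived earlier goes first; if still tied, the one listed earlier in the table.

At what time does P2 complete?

Timeline: | P0 0-5 | P1 5-10 | P2 10-15 | P3 15-20 | P4 20-25 | P0 25-29 | P5 29-31 | P1 31-32 | P2 32-33 | P3 33-35 | P4 35-36 |
Completion: P0=29  P1=32  P2=33  P3=35  P4=36  P5=31
Turnaround (C−A): P0=29  P1=32  P2=31  P3=31  P4=31  P5=25

33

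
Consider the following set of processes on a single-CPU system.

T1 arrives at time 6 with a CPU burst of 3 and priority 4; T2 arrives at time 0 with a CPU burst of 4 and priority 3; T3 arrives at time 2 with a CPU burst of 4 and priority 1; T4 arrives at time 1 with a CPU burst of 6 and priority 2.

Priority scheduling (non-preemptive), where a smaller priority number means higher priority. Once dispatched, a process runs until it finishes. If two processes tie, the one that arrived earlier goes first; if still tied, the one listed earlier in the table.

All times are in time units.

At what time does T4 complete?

14

Schedule: | T2 0-4 | T3 4-8 | T4 8-14 | T1 14-17 |
Completion: T1=17  T2=4  T3=8  T4=14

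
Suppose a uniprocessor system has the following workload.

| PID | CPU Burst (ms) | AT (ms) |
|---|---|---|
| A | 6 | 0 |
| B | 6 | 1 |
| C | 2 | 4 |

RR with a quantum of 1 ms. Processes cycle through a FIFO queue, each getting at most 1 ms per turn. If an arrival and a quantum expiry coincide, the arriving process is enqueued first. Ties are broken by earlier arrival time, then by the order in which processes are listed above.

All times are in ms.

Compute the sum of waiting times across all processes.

Schedule: | A 0-1 | B 1-2 | A 2-3 | B 3-4 | A 4-5 | C 5-6 | B 6-7 | A 7-8 | C 8-9 | B 9-10 | A 10-11 | B 11-12 | A 12-13 | B 13-14 |
Completion: A=13  B=14  C=9
Turnaround (C−A): A=13  B=13  C=5
Waiting = turnaround − burst: A=7, B=7, C=3
Total waiting = 7 + 7 + 3 = 17

17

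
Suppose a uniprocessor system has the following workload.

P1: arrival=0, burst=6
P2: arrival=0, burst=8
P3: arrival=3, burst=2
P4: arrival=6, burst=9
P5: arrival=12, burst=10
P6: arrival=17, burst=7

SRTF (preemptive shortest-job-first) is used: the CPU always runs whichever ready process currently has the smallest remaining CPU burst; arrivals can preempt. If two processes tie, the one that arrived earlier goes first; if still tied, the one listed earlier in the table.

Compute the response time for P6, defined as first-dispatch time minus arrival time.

Timeline: | P1 0-3 | P3 3-5 | P1 5-8 | P2 8-16 | P4 16-17 | P6 17-24 | P4 24-32 | P5 32-42 |
Completion: P1=8  P2=16  P3=5  P4=32  P5=42  P6=24
Turnaround (C−A): P1=8  P2=16  P3=2  P4=26  P5=30  P6=7
Response(P6) = first start − arrival = 17 − 17 = 0

0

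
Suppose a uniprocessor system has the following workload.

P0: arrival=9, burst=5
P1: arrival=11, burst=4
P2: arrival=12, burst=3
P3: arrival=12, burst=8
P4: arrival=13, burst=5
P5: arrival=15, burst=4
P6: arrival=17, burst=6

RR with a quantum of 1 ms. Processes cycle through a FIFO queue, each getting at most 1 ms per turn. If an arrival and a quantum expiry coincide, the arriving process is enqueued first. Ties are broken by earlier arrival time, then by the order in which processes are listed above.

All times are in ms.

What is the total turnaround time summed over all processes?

Gantt: | idle 0-9 | P0 9-11 | P1 11-12 | P0 12-13 | P2 13-14 | P3 14-15 | P1 15-16 | P4 16-17 | P0 17-18 | P2 18-19 | P5 19-20 | P3 20-21 | P1 21-22 | P6 22-23 | P4 23-24 | P0 24-25 | P2 25-26 | P5 26-27 | P3 27-28 | P1 28-29 | P6 29-30 | P4 30-31 | P5 31-32 | P3 32-33 | P6 33-34 | P4 34-35 | P5 35-36 | P3 36-37 | P6 37-38 | P4 38-39 | P3 39-40 | P6 40-41 | P3 41-42 | P6 42-43 | P3 43-44 |
Completion: P0=25  P1=29  P2=26  P3=44  P4=39  P5=36  P6=43
Turnaround (C−A): P0=16  P1=18  P2=14  P3=32  P4=26  P5=21  P6=26
Turnaround = completion − arrival: P0=16, P1=18, P2=14, P3=32, P4=26, P5=21, P6=26
Total turnaround = 16 + 18 + 14 + 32 + 26 + 21 + 26 = 153

153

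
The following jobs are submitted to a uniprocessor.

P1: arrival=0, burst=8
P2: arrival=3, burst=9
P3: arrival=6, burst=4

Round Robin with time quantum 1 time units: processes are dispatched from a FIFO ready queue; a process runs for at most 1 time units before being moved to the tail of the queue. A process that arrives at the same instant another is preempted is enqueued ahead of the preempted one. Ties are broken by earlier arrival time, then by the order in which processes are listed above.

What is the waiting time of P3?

Schedule: | P1 0-3 | P2 3-4 | P1 4-5 | P2 5-6 | P1 6-7 | P3 7-8 | P2 8-9 | P1 9-10 | P3 10-11 | P2 11-12 | P1 12-13 | P3 13-14 | P2 14-15 | P1 15-16 | P3 16-17 | P2 17-21 |
Completion: P1=16  P2=21  P3=17
Turnaround (C−A): P1=16  P2=18  P3=11
Waiting(P3) = turnaround − burst = 11 − 4 = 7

7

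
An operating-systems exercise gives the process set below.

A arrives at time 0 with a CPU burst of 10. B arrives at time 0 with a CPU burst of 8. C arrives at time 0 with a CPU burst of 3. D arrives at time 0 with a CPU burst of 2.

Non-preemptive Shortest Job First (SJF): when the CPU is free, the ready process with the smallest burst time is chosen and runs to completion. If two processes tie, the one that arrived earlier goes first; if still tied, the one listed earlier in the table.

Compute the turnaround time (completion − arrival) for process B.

13

Gantt: | D 0-2 | C 2-5 | B 5-13 | A 13-23 |
Completion: A=23  B=13  C=5  D=2
Turnaround(B) = completion − arrival = 13 − 0 = 13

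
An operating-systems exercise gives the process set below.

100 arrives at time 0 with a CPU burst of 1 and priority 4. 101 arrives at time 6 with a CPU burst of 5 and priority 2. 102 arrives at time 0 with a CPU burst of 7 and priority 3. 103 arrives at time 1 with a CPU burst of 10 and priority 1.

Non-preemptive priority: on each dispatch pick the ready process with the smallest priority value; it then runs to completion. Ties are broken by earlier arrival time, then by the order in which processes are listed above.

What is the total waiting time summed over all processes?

Timeline: | 102 0-7 | 103 7-17 | 101 17-22 | 100 22-23 |
Completion: 100=23  101=22  102=7  103=17
Turnaround (C−A): 100=23  101=16  102=7  103=16
Waiting = turnaround − burst: 100=22, 101=11, 102=0, 103=6
Total waiting = 22 + 11 + 0 + 6 = 39

39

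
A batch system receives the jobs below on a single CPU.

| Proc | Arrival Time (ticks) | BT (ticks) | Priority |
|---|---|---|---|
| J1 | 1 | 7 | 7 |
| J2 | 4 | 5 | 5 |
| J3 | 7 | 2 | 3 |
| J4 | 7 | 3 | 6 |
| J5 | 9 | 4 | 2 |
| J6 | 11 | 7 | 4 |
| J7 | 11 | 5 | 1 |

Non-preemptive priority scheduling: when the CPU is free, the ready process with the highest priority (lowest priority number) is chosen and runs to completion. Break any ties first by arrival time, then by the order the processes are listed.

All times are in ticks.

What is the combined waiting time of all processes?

Schedule: | idle 0-1 | J1 1-8 | J3 8-10 | J5 10-14 | J7 14-19 | J6 19-26 | J2 26-31 | J4 31-34 |
Completion: J1=8  J2=31  J3=10  J4=34  J5=14  J6=26  J7=19
Waiting = turnaround − burst: J1=0, J2=22, J3=1, J4=24, J5=1, J6=8, J7=3
Total waiting = 0 + 22 + 1 + 24 + 1 + 8 + 3 = 59

59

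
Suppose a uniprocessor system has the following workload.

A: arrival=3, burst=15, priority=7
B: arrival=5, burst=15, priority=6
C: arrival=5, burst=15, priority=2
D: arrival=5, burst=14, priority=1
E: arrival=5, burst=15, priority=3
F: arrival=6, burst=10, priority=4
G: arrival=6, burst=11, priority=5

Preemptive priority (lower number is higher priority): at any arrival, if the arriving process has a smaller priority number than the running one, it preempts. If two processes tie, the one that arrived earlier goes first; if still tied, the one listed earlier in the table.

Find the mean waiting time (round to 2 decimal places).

40.57

Gantt: | idle 0-3 | A 3-5 | D 5-19 | C 19-34 | E 34-49 | F 49-59 | G 59-70 | B 70-85 | A 85-98 |
Completion: A=98  B=85  C=34  D=19  E=49  F=59  G=70
Turnaround (C−A): A=95  B=80  C=29  D=14  E=44  F=53  G=64
Waiting times: A=80, B=65, C=14, D=0, E=29, F=43, G=53
Average waiting = (80+65+14+0+29+43+53) / 7 = 284/7 = 40.57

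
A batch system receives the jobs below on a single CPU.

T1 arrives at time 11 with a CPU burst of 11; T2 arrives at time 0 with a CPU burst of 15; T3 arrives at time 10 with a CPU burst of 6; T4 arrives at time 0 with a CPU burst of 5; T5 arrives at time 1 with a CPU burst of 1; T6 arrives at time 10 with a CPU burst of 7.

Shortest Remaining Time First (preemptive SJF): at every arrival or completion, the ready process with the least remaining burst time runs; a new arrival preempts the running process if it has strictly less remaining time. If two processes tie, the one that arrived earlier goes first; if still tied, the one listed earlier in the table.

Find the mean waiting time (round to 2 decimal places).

8.17

Gantt: | T4 0-1 | T5 1-2 | T4 2-6 | T2 6-10 | T3 10-16 | T6 16-23 | T2 23-34 | T1 34-45 |
Completion: T1=45  T2=34  T3=16  T4=6  T5=2  T6=23
Waiting times: T1=23, T2=19, T3=0, T4=1, T5=0, T6=6
Average waiting = (23+19+0+1+0+6) / 6 = 49/6 = 8.17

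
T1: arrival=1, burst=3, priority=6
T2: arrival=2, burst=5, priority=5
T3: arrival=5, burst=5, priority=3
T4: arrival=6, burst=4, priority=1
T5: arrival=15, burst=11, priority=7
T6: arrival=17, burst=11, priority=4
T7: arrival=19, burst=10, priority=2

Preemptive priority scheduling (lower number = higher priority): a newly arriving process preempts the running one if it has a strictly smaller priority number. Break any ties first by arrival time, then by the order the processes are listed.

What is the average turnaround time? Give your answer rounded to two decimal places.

Schedule: | idle 0-1 | T1 1-2 | T2 2-5 | T3 5-6 | T4 6-10 | T3 10-14 | T2 14-16 | T1 16-17 | T6 17-19 | T7 19-29 | T6 29-38 | T1 38-39 | T5 39-50 |
Completion: T1=39  T2=16  T3=14  T4=10  T5=50  T6=38  T7=29
Turnaround (C−A): T1=38  T2=14  T3=9  T4=4  T5=35  T6=21  T7=10
Turnaround times: T1=38, T2=14, T3=9, T4=4, T5=35, T6=21, T7=10
Average turnaround = (38+14+9+4+35+21+10) / 7 = 131/7 = 18.71

18.71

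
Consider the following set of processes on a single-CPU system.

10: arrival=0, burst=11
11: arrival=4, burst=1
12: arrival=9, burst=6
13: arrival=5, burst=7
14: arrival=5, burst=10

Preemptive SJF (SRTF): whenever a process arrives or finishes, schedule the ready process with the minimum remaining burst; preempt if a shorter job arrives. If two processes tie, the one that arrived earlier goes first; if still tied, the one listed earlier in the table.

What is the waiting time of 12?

Gantt: | 10 0-4 | 11 4-5 | 10 5-12 | 12 12-18 | 13 18-25 | 14 25-35 |
Completion: 10=12  11=5  12=18  13=25  14=35
Turnaround (C−A): 10=12  11=1  12=9  13=20  14=30
Waiting(12) = turnaround − burst = 9 − 6 = 3

3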